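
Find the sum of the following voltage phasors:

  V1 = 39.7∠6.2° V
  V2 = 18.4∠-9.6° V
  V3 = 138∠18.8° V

Step 1 — Convert each phasor to rectangular form:
  V1 = 39.7·(cos(6.2°) + j·sin(6.2°)) = 39.47 + j4.288 V
  V2 = 18.4·(cos(-9.6°) + j·sin(-9.6°)) = 18.14 - j3.069 V
  V3 = 138·(cos(18.8°) + j·sin(18.8°)) = 130.6 + j44.47 V
Step 2 — Sum components: V_total = 188.2 + j45.69 V.
Step 3 — Convert to polar: |V_total| = 193.7 V, ∠V_total = 13.6°.

V_total = 193.7∠13.6° V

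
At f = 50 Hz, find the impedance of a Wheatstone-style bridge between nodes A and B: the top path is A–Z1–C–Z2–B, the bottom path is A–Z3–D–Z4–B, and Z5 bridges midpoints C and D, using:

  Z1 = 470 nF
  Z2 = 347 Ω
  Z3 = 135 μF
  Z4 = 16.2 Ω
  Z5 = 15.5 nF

Step 1 — Angular frequency: ω = 2π·f = 2π·50 = 314.2 rad/s.
Step 2 — Component impedances:
  Z1: Z = 1/(jωC) = -j/(ω·C) = 0 - j6773 Ω
  Z2: Z = R = 347 Ω
  Z3: Z = 1/(jωC) = -j/(ω·C) = 0 - j23.58 Ω
  Z4: Z = R = 16.2 Ω
  Z5: Z = 1/(jωC) = -j/(ω·C) = 0 - j2.054e+05 Ω
Step 3 — Bridge requires nodal analysis (the Z5 bridge couples midpoints C and D, so the two paths cannot be reduced to a simple series/parallel combination). Setting node B to ground and injecting 1 A at node A, the 3-node admittance system at A, C, D solves to V_A = Z_AB = 16.09 - j23.53 Ω = 28.51∠-55.6° Ω.

Z = 16.09 - j23.53 Ω = 28.51∠-55.6° Ω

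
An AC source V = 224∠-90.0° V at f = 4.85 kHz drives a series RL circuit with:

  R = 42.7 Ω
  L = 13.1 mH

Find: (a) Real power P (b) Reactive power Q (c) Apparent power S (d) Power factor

Step 1 — Angular frequency: ω = 2π·f = 2π·4850 = 3.047e+04 rad/s.
Step 2 — Component impedances:
  R: Z = R = 42.7 Ω
  L: Z = jωL = j·3.047e+04·0.0131 = 0 + j399.2 Ω
Step 3 — Series combination: Z_total = R + L = 42.7 + j399.2 Ω = 401.5∠83.9° Ω.
Step 4 — Source phasor: V = 224∠-90.0° V = 0 - j224 V.
Step 5 — Current: I = V / Z = -0.5548 - j0.05934 A = 0.5579∠-173.9° A.
Step 6 — Complex power: S = V·I* = 13.29 + j124.3 VA.
Step 7 — Real power: P = Re(S) = 13.29 W.
Step 8 — Reactive power: Q = Im(S) = 124.3 VAR.
Step 9 — Apparent power: |S| = 125 VA.
Step 10 — Power factor: PF = P/|S| = 0.1064 (lagging).

(a) P = 13.29 W  (b) Q = 124.3 VAR  (c) S = 125 VA  (d) PF = 0.1064 (lagging)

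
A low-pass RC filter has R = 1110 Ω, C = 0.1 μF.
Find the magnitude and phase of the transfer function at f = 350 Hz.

Step 1 — Angular frequency: ω = 2π·350 = 2199 rad/s.
Step 2 — Transfer function: H(jω) = 1/(1 + jωRC).
Step 3 — Denominator: 1 + jωRC = 1 + j·2199·1110·1e-07 = 1 + j0.2441.
Step 4 — H = 0.9438 - j0.2304.
Step 5 — Magnitude: |H| = 0.9715 (-0.3 dB); phase: φ = -13.7°.

|H| = 0.9715 (-0.3 dB), φ = -13.7°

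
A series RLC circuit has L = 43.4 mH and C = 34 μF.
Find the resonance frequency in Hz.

Step 1 — Resonance condition Im(Z)=0 gives ω₀ = 1/√(LC).
Step 2 — ω₀ = 1/√(0.0434·3.4e-05) = 823.2 rad/s.
Step 3 — f₀ = ω₀/(2π) = 131 Hz.

f₀ = 131 Hz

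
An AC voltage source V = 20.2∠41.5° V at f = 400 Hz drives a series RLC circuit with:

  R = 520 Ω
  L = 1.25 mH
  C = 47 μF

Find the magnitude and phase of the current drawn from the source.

Step 1 — Angular frequency: ω = 2π·f = 2π·400 = 2513 rad/s.
Step 2 — Component impedances:
  R: Z = R = 520 Ω
  L: Z = jωL = j·2513·0.00125 = 0 + j3.142 Ω
  C: Z = 1/(jωC) = -j/(ω·C) = 0 - j8.466 Ω
Step 3 — Series combination: Z_total = R + L + C = 520 - j5.324 Ω = 520∠-0.6° Ω.
Step 4 — Source phasor: V = 20.2∠41.5° V = 15.13 + j13.38 V.
Step 5 — Ohm's law: I = V / Z_total = (15.13 + j13.38) / (520 - j5.324) = 0.02883 + j0.02604 A.
Step 6 — Convert to polar: |I| = 0.03884 A, ∠I = 42.1°.

I = 0.03884∠42.1° A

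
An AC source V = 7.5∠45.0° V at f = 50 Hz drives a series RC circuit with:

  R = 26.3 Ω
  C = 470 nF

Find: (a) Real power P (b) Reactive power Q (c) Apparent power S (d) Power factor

Step 1 — Angular frequency: ω = 2π·f = 2π·50 = 314.2 rad/s.
Step 2 — Component impedances:
  R: Z = R = 26.3 Ω
  C: Z = 1/(jωC) = -j/(ω·C) = 0 - j6773 Ω
Step 3 — Series combination: Z_total = R + C = 26.3 - j6773 Ω = 6773∠-89.8° Ω.
Step 4 — Source phasor: V = 7.5∠45.0° V = 5.303 + j5.303 V.
Step 5 — Current: I = V / Z = -0.00078 + j0.0007861 A = 0.001107∠134.8° A.
Step 6 — Complex power: S = V·I* = 3.225e-05 - j0.008305 VA.
Step 7 — Real power: P = Re(S) = 3.225e-05 W.
Step 8 — Reactive power: Q = Im(S) = -0.008305 VAR.
Step 9 — Apparent power: |S| = 0.008306 VA.
Step 10 — Power factor: PF = P/|S| = 0.003883 (leading).

(a) P = 3.225e-05 W  (b) Q = -0.008305 VAR  (c) S = 0.008306 VA  (d) PF = 0.003883 (leading)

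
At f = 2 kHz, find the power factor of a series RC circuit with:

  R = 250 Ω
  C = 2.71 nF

Step 1 — Angular frequency: ω = 2π·f = 2π·2000 = 1.257e+04 rad/s.
Step 2 — Component impedances:
  R: Z = R = 250 Ω
  C: Z = 1/(jωC) = -j/(ω·C) = 0 - j2.936e+04 Ω
Step 3 — Series combination: Z_total = R + C = 250 - j2.936e+04 Ω = 2.937e+04∠-89.5° Ω.
Step 4 — Power factor: PF = cos(φ) = Re(Z)/|Z| = 250/29365.4 = 0.008513.
Step 5 — Type: Im(Z) = -2.936e+04 ⇒ leading (phase φ = -89.5°).

PF = 0.008513 (leading, φ = -89.5°)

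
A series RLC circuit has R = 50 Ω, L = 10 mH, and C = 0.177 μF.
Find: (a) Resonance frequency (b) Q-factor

Step 1 — Resonance condition Im(Z)=0 gives ω₀ = 1/√(LC).
Step 2 — ω₀ = 1/√(0.01·1.77e-07) = 2.377e+04 rad/s.
Step 3 — f₀ = ω₀/(2π) = 3783 Hz.
Step 4 — Series Q: Q = ω₀L/R = 2.377e+04·0.01/50 = 4.754.

(a) f₀ = 3783 Hz  (b) Q = 4.754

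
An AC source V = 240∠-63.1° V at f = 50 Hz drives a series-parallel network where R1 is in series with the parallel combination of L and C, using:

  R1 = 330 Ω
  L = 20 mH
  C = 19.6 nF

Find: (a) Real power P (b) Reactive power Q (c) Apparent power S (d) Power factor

Step 1 — Angular frequency: ω = 2π·f = 2π·50 = 314.2 rad/s.
Step 2 — Component impedances:
  R1: Z = R = 330 Ω
  L: Z = jωL = j·314.2·0.02 = 0 + j6.283 Ω
  C: Z = 1/(jωC) = -j/(ω·C) = 0 - j1.624e+05 Ω
Step 3 — Parallel branch: L || C = 1/(1/L + 1/C) = 0 + j6.283 Ω.
Step 4 — Series with R1: Z_total = R1 + (L || C) = 330 + j6.283 Ω = 330.1∠1.1° Ω.
Step 5 — Source phasor: V = 240∠-63.1° V = 108.6 - j214 V.
Step 6 — Current: I = V / Z = 0.3166 - j0.6546 A = 0.7271∠-64.2° A.
Step 7 — Complex power: S = V·I* = 174.5 + j3.322 VA.
Step 8 — Real power: P = Re(S) = 174.5 W.
Step 9 — Reactive power: Q = Im(S) = 3.322 VAR.
Step 10 — Apparent power: |S| = 174.5 VA.
Step 11 — Power factor: PF = P/|S| = 0.9998 (lagging).

(a) P = 174.5 W  (b) Q = 3.322 VAR  (c) S = 174.5 VA  (d) PF = 0.9998 (lagging)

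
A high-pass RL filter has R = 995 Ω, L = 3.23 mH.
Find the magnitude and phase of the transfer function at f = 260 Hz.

Step 1 — Angular frequency: ω = 2π·260 = 1634 rad/s.
Step 2 — Transfer function: H(jω) = jωL/(R + jωL).
Step 3 — Numerator jωL = j·5.277; denominator R + jωL = 995 + j5.277.
Step 4 — H = 2.812e-05 + j0.005303.
Step 5 — Magnitude: |H| = 0.005303 (-45.5 dB); phase: φ = 89.7°.

|H| = 0.005303 (-45.5 dB), φ = 89.7°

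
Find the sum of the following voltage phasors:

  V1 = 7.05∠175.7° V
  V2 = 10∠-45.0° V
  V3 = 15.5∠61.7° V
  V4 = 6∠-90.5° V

Step 1 — Convert each phasor to rectangular form:
  V1 = 7.05·(cos(175.7°) + j·sin(175.7°)) = -7.03 + j0.5286 V
  V2 = 10·(cos(-45.0°) + j·sin(-45.0°)) = 7.071 - j7.071 V
  V3 = 15.5·(cos(61.7°) + j·sin(61.7°)) = 7.348 + j13.65 V
  V4 = 6·(cos(-90.5°) + j·sin(-90.5°)) = -0.05236 - j6 V
Step 2 — Sum components: V_total = 7.337 + j1.105 V.
Step 3 — Convert to polar: |V_total| = 7.42 V, ∠V_total = 8.6°.

V_total = 7.42∠8.6° V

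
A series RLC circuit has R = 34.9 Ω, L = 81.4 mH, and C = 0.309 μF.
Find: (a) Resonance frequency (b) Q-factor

Step 1 — Resonance condition Im(Z)=0 gives ω₀ = 1/√(LC).
Step 2 — ω₀ = 1/√(0.0814·3.09e-07) = 6305 rad/s.
Step 3 — f₀ = ω₀/(2π) = 1004 Hz.
Step 4 — Series Q: Q = ω₀L/R = 6305·0.0814/34.9 = 14.71.

(a) f₀ = 1004 Hz  (b) Q = 14.71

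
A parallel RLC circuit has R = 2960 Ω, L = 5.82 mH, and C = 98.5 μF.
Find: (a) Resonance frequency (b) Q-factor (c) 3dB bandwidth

Step 1 — Resonance: ω₀ = 1/√(LC) = 1/√(0.00582·9.85e-05) = 1321 rad/s.
Step 2 — f₀ = ω₀/(2π) = 210.2 Hz.
Step 3 — Parallel Q: Q = R/(ω₀L) = 2960/(1321·0.00582) = 385.1.
Step 4 — Bandwidth: Δω = ω₀/Q = 3.43 rad/s; BW = Δω/(2π) = 0.5459 Hz.

(a) f₀ = 210.2 Hz  (b) Q = 385.1  (c) BW = 0.5459 Hz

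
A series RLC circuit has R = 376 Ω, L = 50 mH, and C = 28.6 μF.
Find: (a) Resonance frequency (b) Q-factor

Step 1 — Resonance condition Im(Z)=0 gives ω₀ = 1/√(LC).
Step 2 — ω₀ = 1/√(0.05·2.86e-05) = 836.2 rad/s.
Step 3 — f₀ = ω₀/(2π) = 133.1 Hz.
Step 4 — Series Q: Q = ω₀L/R = 836.2·0.05/376 = 0.1112.

(a) f₀ = 133.1 Hz  (b) Q = 0.1112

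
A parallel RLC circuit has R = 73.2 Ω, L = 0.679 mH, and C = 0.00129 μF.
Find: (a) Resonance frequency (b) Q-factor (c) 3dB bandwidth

Step 1 — Resonance: ω₀ = 1/√(LC) = 1/√(0.000679·1.29e-09) = 1.068e+06 rad/s.
Step 2 — f₀ = ω₀/(2π) = 1.701e+05 Hz.
Step 3 — Parallel Q: Q = R/(ω₀L) = 73.2/(1.068e+06·0.000679) = 0.1009.
Step 4 — Bandwidth: Δω = ω₀/Q = 1.059e+07 rad/s; BW = Δω/(2π) = 1.685e+06 Hz.

(a) f₀ = 1.701e+05 Hz  (b) Q = 0.1009  (c) BW = 1.685e+06 Hz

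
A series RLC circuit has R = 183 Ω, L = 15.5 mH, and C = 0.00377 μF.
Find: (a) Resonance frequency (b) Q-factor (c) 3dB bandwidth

Step 1 — Resonance: ω₀ = 1/√(LC) = 1/√(0.0155·3.77e-09) = 1.308e+05 rad/s.
Step 2 — f₀ = ω₀/(2π) = 2.082e+04 Hz.
Step 3 — Series Q: Q = ω₀L/R = 1.308e+05·0.0155/183 = 11.08.
Step 4 — Bandwidth: Δω = ω₀/Q = 1.181e+04 rad/s; BW = Δω/(2π) = 1879 Hz.

(a) f₀ = 2.082e+04 Hz  (b) Q = 11.08  (c) BW = 1879 Hz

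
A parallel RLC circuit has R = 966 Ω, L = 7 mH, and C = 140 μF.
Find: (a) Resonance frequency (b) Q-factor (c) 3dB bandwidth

Step 1 — Resonance: ω₀ = 1/√(LC) = 1/√(0.007·0.00014) = 1010 rad/s.
Step 2 — f₀ = ω₀/(2π) = 160.8 Hz.
Step 3 — Parallel Q: Q = R/(ω₀L) = 966/(1010·0.007) = 136.6.
Step 4 — Bandwidth: Δω = ω₀/Q = 7.394 rad/s; BW = Δω/(2π) = 1.177 Hz.

(a) f₀ = 160.8 Hz  (b) Q = 136.6  (c) BW = 1.177 Hz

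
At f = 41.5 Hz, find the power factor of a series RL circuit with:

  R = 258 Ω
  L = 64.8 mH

Step 1 — Angular frequency: ω = 2π·f = 2π·41.5 = 260.8 rad/s.
Step 2 — Component impedances:
  R: Z = R = 258 Ω
  L: Z = jωL = j·260.8·0.0648 = 0 + j16.9 Ω
Step 3 — Series combination: Z_total = R + L = 258 + j16.9 Ω = 258.6∠3.7° Ω.
Step 4 — Power factor: PF = cos(φ) = Re(Z)/|Z| = 258/258.55 = 0.9979.
Step 5 — Type: Im(Z) = 16.9 ⇒ lagging (phase φ = 3.7°).

PF = 0.9979 (lagging, φ = 3.7°)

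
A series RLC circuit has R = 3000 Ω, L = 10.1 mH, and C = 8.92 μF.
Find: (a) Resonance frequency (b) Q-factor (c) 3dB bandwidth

Step 1 — Resonance condition Im(Z)=0 gives ω₀ = 1/√(LC).
Step 2 — ω₀ = 1/√(0.0101·8.92e-06) = 3332 rad/s.
Step 3 — f₀ = ω₀/(2π) = 530.2 Hz.
Step 4 — Series Q: Q = ω₀L/R = 3332·0.0101/3000 = 0.01122.
Step 5 — 3dB bandwidth: Δω = ω₀/Q = 2.97e+05 rad/s; BW = Δω/(2π) = 4.727e+04 Hz.

(a) f₀ = 530.2 Hz  (b) Q = 0.01122  (c) BW = 4.727e+04 Hz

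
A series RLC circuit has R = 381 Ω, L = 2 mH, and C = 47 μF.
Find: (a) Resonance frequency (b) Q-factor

Step 1 — Resonance condition Im(Z)=0 gives ω₀ = 1/√(LC).
Step 2 — ω₀ = 1/√(0.002·4.7e-05) = 3262 rad/s.
Step 3 — f₀ = ω₀/(2π) = 519.1 Hz.
Step 4 — Series Q: Q = ω₀L/R = 3262·0.002/381 = 0.01712.

(a) f₀ = 519.1 Hz  (b) Q = 0.01712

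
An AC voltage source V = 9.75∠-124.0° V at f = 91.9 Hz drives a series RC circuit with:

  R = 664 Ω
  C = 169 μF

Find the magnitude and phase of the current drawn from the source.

Step 1 — Angular frequency: ω = 2π·f = 2π·91.9 = 577.4 rad/s.
Step 2 — Component impedances:
  R: Z = R = 664 Ω
  C: Z = 1/(jωC) = -j/(ω·C) = 0 - j10.25 Ω
Step 3 — Series combination: Z_total = R + C = 664 - j10.25 Ω = 664.1∠-0.9° Ω.
Step 4 — Source phasor: V = 9.75∠-124.0° V = -5.452 - j8.083 V.
Step 5 — Ohm's law: I = V / Z_total = (-5.452 - j8.083) / (664 - j10.25) = -0.008021 - j0.0123 A.
Step 6 — Convert to polar: |I| = 0.01468 A, ∠I = -123.1°.

I = 0.01468∠-123.1° A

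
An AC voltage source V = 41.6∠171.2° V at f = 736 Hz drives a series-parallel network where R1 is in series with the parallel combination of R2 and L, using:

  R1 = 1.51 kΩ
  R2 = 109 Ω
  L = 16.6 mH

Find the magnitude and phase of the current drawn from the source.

Step 1 — Angular frequency: ω = 2π·f = 2π·736 = 4624 rad/s.
Step 2 — Component impedances:
  R1: Z = R = 1510 Ω
  R2: Z = R = 109 Ω
  L: Z = jωL = j·4624·0.0166 = 0 + j76.77 Ω
Step 3 — Parallel branch: R2 || L = 1/(1/R2 + 1/L) = 36.14 + j51.31 Ω.
Step 4 — Series with R1: Z_total = R1 + (R2 || L) = 1546 + j51.31 Ω = 1547∠1.9° Ω.
Step 5 — Source phasor: V = 41.6∠171.2° V = -41.11 + j6.364 V.
Step 6 — Ohm's law: I = V / Z_total = (-41.11 + j6.364) / (1546 + j51.31) = -0.02642 + j0.004993 A.
Step 7 — Convert to polar: |I| = 0.02689 A, ∠I = 169.3°.

I = 0.02689∠169.3° A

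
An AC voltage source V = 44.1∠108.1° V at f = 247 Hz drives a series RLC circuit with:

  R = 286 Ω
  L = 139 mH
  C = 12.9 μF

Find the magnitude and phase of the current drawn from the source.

Step 1 — Angular frequency: ω = 2π·f = 2π·247 = 1552 rad/s.
Step 2 — Component impedances:
  R: Z = R = 286 Ω
  L: Z = jωL = j·1552·0.139 = 0 + j215.7 Ω
  C: Z = 1/(jωC) = -j/(ω·C) = 0 - j49.95 Ω
Step 3 — Series combination: Z_total = R + L + C = 286 + j165.8 Ω = 330.6∠30.1° Ω.
Step 4 — Source phasor: V = 44.1∠108.1° V = -13.7 + j41.92 V.
Step 5 — Ohm's law: I = V / Z_total = (-13.7 + j41.92) / (286 + j165.8) = 0.02773 + j0.1305 A.
Step 6 — Convert to polar: |I| = 0.1334 A, ∠I = 78.0°.

I = 0.1334∠78.0° A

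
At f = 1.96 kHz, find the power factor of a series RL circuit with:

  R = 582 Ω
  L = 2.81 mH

Step 1 — Angular frequency: ω = 2π·f = 2π·1960 = 1.232e+04 rad/s.
Step 2 — Component impedances:
  R: Z = R = 582 Ω
  L: Z = jωL = j·1.232e+04·0.00281 = 0 + j34.61 Ω
Step 3 — Series combination: Z_total = R + L = 582 + j34.61 Ω = 583∠3.4° Ω.
Step 4 — Power factor: PF = cos(φ) = Re(Z)/|Z| = 582/583.03 = 0.9982.
Step 5 — Type: Im(Z) = 34.61 ⇒ lagging (phase φ = 3.4°).

PF = 0.9982 (lagging, φ = 3.4°)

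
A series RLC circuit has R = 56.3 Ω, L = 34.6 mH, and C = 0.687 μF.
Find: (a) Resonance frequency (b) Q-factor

Step 1 — Resonance condition Im(Z)=0 gives ω₀ = 1/√(LC).
Step 2 — ω₀ = 1/√(0.0346·6.87e-07) = 6486 rad/s.
Step 3 — f₀ = ω₀/(2π) = 1032 Hz.
Step 4 — Series Q: Q = ω₀L/R = 6486·0.0346/56.3 = 3.986.

(a) f₀ = 1032 Hz  (b) Q = 3.986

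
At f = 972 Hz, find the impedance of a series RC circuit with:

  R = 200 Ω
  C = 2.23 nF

Step 1 — Angular frequency: ω = 2π·f = 2π·972 = 6107 rad/s.
Step 2 — Component impedances:
  R: Z = R = 200 Ω
  C: Z = 1/(jωC) = -j/(ω·C) = 0 - j7.343e+04 Ω
Step 3 — Series combination: Z_total = R + C = 200 - j7.343e+04 Ω = 7.343e+04∠-89.8° Ω.

Z = 200 - j7.343e+04 Ω = 7.343e+04∠-89.8° Ω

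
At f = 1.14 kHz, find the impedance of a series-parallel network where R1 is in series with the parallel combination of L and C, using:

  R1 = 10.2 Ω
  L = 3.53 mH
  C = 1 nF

Step 1 — Angular frequency: ω = 2π·f = 2π·1140 = 7163 rad/s.
Step 2 — Component impedances:
  R1: Z = R = 10.2 Ω
  L: Z = jωL = j·7163·0.00353 = 0 + j25.28 Ω
  C: Z = 1/(jωC) = -j/(ω·C) = 0 - j1.396e+05 Ω
Step 3 — Parallel branch: L || C = 1/(1/L + 1/C) = 0 + j25.29 Ω.
Step 4 — Series with R1: Z_total = R1 + (L || C) = 10.2 + j25.29 Ω = 27.27∠68.0° Ω.

Z = 10.2 + j25.29 Ω = 27.27∠68.0° Ω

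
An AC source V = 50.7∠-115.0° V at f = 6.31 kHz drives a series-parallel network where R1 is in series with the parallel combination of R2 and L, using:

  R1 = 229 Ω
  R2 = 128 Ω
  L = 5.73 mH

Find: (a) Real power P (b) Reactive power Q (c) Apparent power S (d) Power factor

Step 1 — Angular frequency: ω = 2π·f = 2π·6310 = 3.965e+04 rad/s.
Step 2 — Component impedances:
  R1: Z = R = 229 Ω
  R2: Z = R = 128 Ω
  L: Z = jωL = j·3.965e+04·0.00573 = 0 + j227.2 Ω
Step 3 — Parallel branch: R2 || L = 1/(1/R2 + 1/L) = 97.16 + j54.74 Ω.
Step 4 — Series with R1: Z_total = R1 + (R2 || L) = 326.2 + j54.74 Ω = 330.7∠9.5° Ω.
Step 5 — Source phasor: V = 50.7∠-115.0° V = -21.43 - j45.95 V.
Step 6 — Current: I = V / Z = -0.08689 - j0.1263 A = 0.1533∠-124.5° A.
Step 7 — Complex power: S = V·I* = 7.665 + j1.287 VA.
Step 8 — Real power: P = Re(S) = 7.665 W.
Step 9 — Reactive power: Q = Im(S) = 1.287 VAR.
Step 10 — Apparent power: |S| = 7.772 VA.
Step 11 — Power factor: PF = P/|S| = 0.9862 (lagging).

(a) P = 7.665 W  (b) Q = 1.287 VAR  (c) S = 7.772 VA  (d) PF = 0.9862 (lagging)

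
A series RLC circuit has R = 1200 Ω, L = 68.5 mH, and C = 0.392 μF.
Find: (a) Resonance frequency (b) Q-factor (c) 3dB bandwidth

Step 1 — Resonance: ω₀ = 1/√(LC) = 1/√(0.0685·3.92e-07) = 6103 rad/s.
Step 2 — f₀ = ω₀/(2π) = 971.3 Hz.
Step 3 — Series Q: Q = ω₀L/R = 6103·0.0685/1200 = 0.3484.
Step 4 — Bandwidth: Δω = ω₀/Q = 1.752e+04 rad/s; BW = Δω/(2π) = 2788 Hz.

(a) f₀ = 971.3 Hz  (b) Q = 0.3484  (c) BW = 2788 Hz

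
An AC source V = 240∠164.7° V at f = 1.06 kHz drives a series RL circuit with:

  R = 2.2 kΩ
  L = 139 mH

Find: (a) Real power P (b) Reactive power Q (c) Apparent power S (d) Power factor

Step 1 — Angular frequency: ω = 2π·f = 2π·1060 = 6660 rad/s.
Step 2 — Component impedances:
  R: Z = R = 2200 Ω
  L: Z = jωL = j·6660·0.139 = 0 + j925.8 Ω
Step 3 — Series combination: Z_total = R + L = 2200 + j925.8 Ω = 2387∠22.8° Ω.
Step 4 — Source phasor: V = 240∠164.7° V = -231.5 + j63.33 V.
Step 5 — Current: I = V / Z = -0.0791 + j0.06207 A = 0.1006∠141.9° A.
Step 6 — Complex power: S = V·I* = 22.24 + j9.36 VA.
Step 7 — Real power: P = Re(S) = 22.24 W.
Step 8 — Reactive power: Q = Im(S) = 9.36 VAR.
Step 9 — Apparent power: |S| = 24.13 VA.
Step 10 — Power factor: PF = P/|S| = 0.9217 (lagging).

(a) P = 22.24 W  (b) Q = 9.36 VAR  (c) S = 24.13 VA  (d) PF = 0.9217 (lagging)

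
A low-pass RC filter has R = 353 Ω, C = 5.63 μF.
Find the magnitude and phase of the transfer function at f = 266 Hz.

Step 1 — Angular frequency: ω = 2π·266 = 1671 rad/s.
Step 2 — Transfer function: H(jω) = 1/(1 + jωRC).
Step 3 — Denominator: 1 + jωRC = 1 + j·1671·353·5.63e-06 = 1 + j3.322.
Step 4 — H = 0.08311 - j0.276.
Step 5 — Magnitude: |H| = 0.2883 (-10.8 dB); phase: φ = -73.2°.

|H| = 0.2883 (-10.8 dB), φ = -73.2°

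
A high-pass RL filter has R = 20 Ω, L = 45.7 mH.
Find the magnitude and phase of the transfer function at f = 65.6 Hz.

Step 1 — Angular frequency: ω = 2π·65.6 = 412.2 rad/s.
Step 2 — Transfer function: H(jω) = jωL/(R + jωL).
Step 3 — Numerator jωL = j·18.84; denominator R + jωL = 20 + j18.84.
Step 4 — H = 0.4701 + j0.4991.
Step 5 — Magnitude: |H| = 0.6856 (-3.3 dB); phase: φ = 46.7°.

|H| = 0.6856 (-3.3 dB), φ = 46.7°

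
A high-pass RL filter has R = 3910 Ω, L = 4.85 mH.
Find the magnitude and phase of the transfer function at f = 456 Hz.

Step 1 — Angular frequency: ω = 2π·456 = 2865 rad/s.
Step 2 — Transfer function: H(jω) = jωL/(R + jωL).
Step 3 — Numerator jωL = j·13.9; denominator R + jωL = 3910 + j13.9.
Step 4 — H = 1.263e-05 + j0.003554.
Step 5 — Magnitude: |H| = 0.003554 (-49.0 dB); phase: φ = 89.8°.

|H| = 0.003554 (-49.0 dB), φ = 89.8°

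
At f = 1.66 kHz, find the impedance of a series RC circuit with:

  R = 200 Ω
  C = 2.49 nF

Step 1 — Angular frequency: ω = 2π·f = 2π·1660 = 1.043e+04 rad/s.
Step 2 — Component impedances:
  R: Z = R = 200 Ω
  C: Z = 1/(jωC) = -j/(ω·C) = 0 - j3.85e+04 Ω
Step 3 — Series combination: Z_total = R + C = 200 - j3.85e+04 Ω = 3.851e+04∠-89.7° Ω.

Z = 200 - j3.85e+04 Ω = 3.851e+04∠-89.7° Ω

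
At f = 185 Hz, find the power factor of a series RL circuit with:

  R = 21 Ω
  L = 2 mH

Step 1 — Angular frequency: ω = 2π·f = 2π·185 = 1162 rad/s.
Step 2 — Component impedances:
  R: Z = R = 21 Ω
  L: Z = jωL = j·1162·0.002 = 0 + j2.325 Ω
Step 3 — Series combination: Z_total = R + L = 21 + j2.325 Ω = 21.13∠6.3° Ω.
Step 4 — Power factor: PF = cos(φ) = Re(Z)/|Z| = 21/21.128 = 0.9939.
Step 5 — Type: Im(Z) = 2.325 ⇒ lagging (phase φ = 6.3°).

PF = 0.9939 (lagging, φ = 6.3°)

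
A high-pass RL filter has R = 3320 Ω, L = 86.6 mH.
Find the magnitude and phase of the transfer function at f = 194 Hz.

Step 1 — Angular frequency: ω = 2π·194 = 1219 rad/s.
Step 2 — Transfer function: H(jω) = jωL/(R + jωL).
Step 3 — Numerator jωL = j·105.6; denominator R + jωL = 3320 + j105.6.
Step 4 — H = 0.00101 + j0.03176.
Step 5 — Magnitude: |H| = 0.03178 (-30.0 dB); phase: φ = 88.2°.

|H| = 0.03178 (-30.0 dB), φ = 88.2°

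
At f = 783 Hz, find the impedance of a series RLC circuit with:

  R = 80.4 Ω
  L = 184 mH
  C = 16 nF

Step 1 — Angular frequency: ω = 2π·f = 2π·783 = 4920 rad/s.
Step 2 — Component impedances:
  R: Z = R = 80.4 Ω
  L: Z = jωL = j·4920·0.184 = 0 + j905.2 Ω
  C: Z = 1/(jωC) = -j/(ω·C) = 0 - j1.27e+04 Ω
Step 3 — Series combination: Z_total = R + L + C = 80.4 - j1.18e+04 Ω = 1.18e+04∠-89.6° Ω.

Z = 80.4 - j1.18e+04 Ω = 1.18e+04∠-89.6° Ω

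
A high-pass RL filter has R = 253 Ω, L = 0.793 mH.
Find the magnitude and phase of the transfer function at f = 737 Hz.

Step 1 — Angular frequency: ω = 2π·737 = 4631 rad/s.
Step 2 — Transfer function: H(jω) = jωL/(R + jωL).
Step 3 — Numerator jωL = j·3.672; denominator R + jωL = 253 + j3.672.
Step 4 — H = 0.0002106 + j0.01451.
Step 5 — Magnitude: |H| = 0.01451 (-36.8 dB); phase: φ = 89.2°.

|H| = 0.01451 (-36.8 dB), φ = 89.2°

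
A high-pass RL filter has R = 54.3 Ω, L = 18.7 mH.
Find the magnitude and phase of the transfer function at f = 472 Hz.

Step 1 — Angular frequency: ω = 2π·472 = 2966 rad/s.
Step 2 — Transfer function: H(jω) = jωL/(R + jωL).
Step 3 — Numerator jωL = j·55.46; denominator R + jωL = 54.3 + j55.46.
Step 4 — H = 0.5105 + j0.4999.
Step 5 — Magnitude: |H| = 0.7145 (-2.9 dB); phase: φ = 44.4°.

|H| = 0.7145 (-2.9 dB), φ = 44.4°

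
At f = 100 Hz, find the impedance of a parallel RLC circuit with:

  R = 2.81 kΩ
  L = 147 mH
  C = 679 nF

Step 1 — Angular frequency: ω = 2π·f = 2π·100 = 628.3 rad/s.
Step 2 — Component impedances:
  R: Z = R = 2810 Ω
  L: Z = jωL = j·628.3·0.147 = 0 + j92.36 Ω
  C: Z = 1/(jωC) = -j/(ω·C) = 0 - j2344 Ω
Step 3 — Parallel combination: 1/Z_total = 1/R + 1/L + 1/C; Z_total = 3.286 + j96.04 Ω = 96.1∠88.0° Ω.

Z = 3.286 + j96.04 Ω = 96.1∠88.0° Ω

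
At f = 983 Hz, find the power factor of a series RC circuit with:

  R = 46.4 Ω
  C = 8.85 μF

Step 1 — Angular frequency: ω = 2π·f = 2π·983 = 6176 rad/s.
Step 2 — Component impedances:
  R: Z = R = 46.4 Ω
  C: Z = 1/(jωC) = -j/(ω·C) = 0 - j18.29 Ω
Step 3 — Series combination: Z_total = R + C = 46.4 - j18.29 Ω = 49.88∠-21.5° Ω.
Step 4 — Power factor: PF = cos(φ) = Re(Z)/|Z| = 46.4/49.876 = 0.9303.
Step 5 — Type: Im(Z) = -18.29 ⇒ leading (phase φ = -21.5°).

PF = 0.9303 (leading, φ = -21.5°)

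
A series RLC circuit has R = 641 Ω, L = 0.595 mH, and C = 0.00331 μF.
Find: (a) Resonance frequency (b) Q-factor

Step 1 — Resonance condition Im(Z)=0 gives ω₀ = 1/√(LC).
Step 2 — ω₀ = 1/√(0.000595·3.31e-09) = 7.126e+05 rad/s.
Step 3 — f₀ = ω₀/(2π) = 1.134e+05 Hz.
Step 4 — Series Q: Q = ω₀L/R = 7.126e+05·0.000595/641 = 0.6614.

(a) f₀ = 1.134e+05 Hz  (b) Q = 0.6614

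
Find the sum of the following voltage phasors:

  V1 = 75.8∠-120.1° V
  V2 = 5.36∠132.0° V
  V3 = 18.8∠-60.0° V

Step 1 — Convert each phasor to rectangular form:
  V1 = 75.8·(cos(-120.1°) + j·sin(-120.1°)) = -38.01 - j65.58 V
  V2 = 5.36·(cos(132.0°) + j·sin(132.0°)) = -3.587 + j3.983 V
  V3 = 18.8·(cos(-60.0°) + j·sin(-60.0°)) = 9.4 - j16.28 V
Step 2 — Sum components: V_total = -32.2 - j77.88 V.
Step 3 — Convert to polar: |V_total| = 84.27 V, ∠V_total = -112.5°.

V_total = 84.27∠-112.5° V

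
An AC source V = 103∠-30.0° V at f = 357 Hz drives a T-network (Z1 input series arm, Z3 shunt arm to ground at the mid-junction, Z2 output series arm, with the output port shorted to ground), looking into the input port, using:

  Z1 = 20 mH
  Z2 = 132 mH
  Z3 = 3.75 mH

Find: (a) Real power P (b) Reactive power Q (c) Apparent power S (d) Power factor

Step 1 — Angular frequency: ω = 2π·f = 2π·357 = 2243 rad/s.
Step 2 — Component impedances:
  Z1: Z = jωL = j·2243·0.02 = 0 + j44.86 Ω
  Z2: Z = jωL = j·2243·0.132 = 0 + j296.1 Ω
  Z3: Z = jωL = j·2243·0.00375 = 0 + j8.412 Ω
Step 3 — With the output port shorted to ground, the output series arm Z2 runs from the junction to ground; the shunt arm Z3 also runs from the junction to ground. They appear in parallel: Z3 || Z2 = 0 + j8.179 Ω.
Step 4 — Series with input arm Z1: Z_in = Z1 + (Z3 || Z2) = 0 + j53.04 Ω = 53.04∠90.0° Ω.
Step 5 — Source phasor: V = 103∠-30.0° V = 89.2 - j51.5 V.
Step 6 — Current: I = V / Z = -0.9709 - j1.682 A = 1.942∠-120.0° A.
Step 7 — Complex power: S = V·I* = 0 + j200 VA.
Step 8 — Real power: P = Re(S) = 0 W.
Step 9 — Reactive power: Q = Im(S) = 200 VAR.
Step 10 — Apparent power: |S| = 200 VA.
Step 11 — Power factor: PF = P/|S| = 0 (lagging).

(a) P = 0 W  (b) Q = 200 VAR  (c) S = 200 VA  (d) PF = 0 (lagging)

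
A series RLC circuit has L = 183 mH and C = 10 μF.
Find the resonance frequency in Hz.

Step 1 — Resonance condition Im(Z)=0 gives ω₀ = 1/√(LC).
Step 2 — ω₀ = 1/√(0.183·1e-05) = 739.2 rad/s.
Step 3 — f₀ = ω₀/(2π) = 117.7 Hz.

f₀ = 117.7 Hz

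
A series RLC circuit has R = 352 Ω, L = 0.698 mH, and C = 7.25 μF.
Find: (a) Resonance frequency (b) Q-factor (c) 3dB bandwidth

Step 1 — Resonance: ω₀ = 1/√(LC) = 1/√(0.000698·7.25e-06) = 1.406e+04 rad/s.
Step 2 — f₀ = ω₀/(2π) = 2237 Hz.
Step 3 — Series Q: Q = ω₀L/R = 1.406e+04·0.000698/352 = 0.02788.
Step 4 — Bandwidth: Δω = ω₀/Q = 5.043e+05 rad/s; BW = Δω/(2π) = 8.026e+04 Hz.

(a) f₀ = 2237 Hz  (b) Q = 0.02788  (c) BW = 8.026e+04 Hz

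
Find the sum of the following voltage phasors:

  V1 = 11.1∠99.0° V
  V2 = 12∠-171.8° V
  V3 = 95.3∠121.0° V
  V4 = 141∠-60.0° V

Step 1 — Convert each phasor to rectangular form:
  V1 = 11.1·(cos(99.0°) + j·sin(99.0°)) = -1.736 + j10.96 V
  V2 = 12·(cos(-171.8°) + j·sin(-171.8°)) = -11.88 - j1.712 V
  V3 = 95.3·(cos(121.0°) + j·sin(121.0°)) = -49.08 + j81.69 V
  V4 = 141·(cos(-60.0°) + j·sin(-60.0°)) = 70.5 - j122.1 V
Step 2 — Sum components: V_total = 7.803 - j31.17 V.
Step 3 — Convert to polar: |V_total| = 32.13 V, ∠V_total = -75.9°.

V_total = 32.13∠-75.9° V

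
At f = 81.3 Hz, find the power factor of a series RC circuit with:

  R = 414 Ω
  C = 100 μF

Step 1 — Angular frequency: ω = 2π·f = 2π·81.3 = 510.8 rad/s.
Step 2 — Component impedances:
  R: Z = R = 414 Ω
  C: Z = 1/(jωC) = -j/(ω·C) = 0 - j19.58 Ω
Step 3 — Series combination: Z_total = R + C = 414 - j19.58 Ω = 414.5∠-2.7° Ω.
Step 4 — Power factor: PF = cos(φ) = Re(Z)/|Z| = 414/414.46 = 0.9989.
Step 5 — Type: Im(Z) = -19.58 ⇒ leading (phase φ = -2.7°).

PF = 0.9989 (leading, φ = -2.7°)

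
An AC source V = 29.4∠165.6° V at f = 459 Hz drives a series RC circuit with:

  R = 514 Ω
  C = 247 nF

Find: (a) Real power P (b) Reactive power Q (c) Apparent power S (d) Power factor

Step 1 — Angular frequency: ω = 2π·f = 2π·459 = 2884 rad/s.
Step 2 — Component impedances:
  R: Z = R = 514 Ω
  C: Z = 1/(jωC) = -j/(ω·C) = 0 - j1404 Ω
Step 3 — Series combination: Z_total = R + C = 514 - j1404 Ω = 1495∠-69.9° Ω.
Step 4 — Source phasor: V = 29.4∠165.6° V = -28.48 + j7.311 V.
Step 5 — Current: I = V / Z = -0.01114 - j0.01621 A = 0.01967∠-124.5° A.
Step 6 — Complex power: S = V·I* = 0.1988 - j0.5429 VA.
Step 7 — Real power: P = Re(S) = 0.1988 W.
Step 8 — Reactive power: Q = Im(S) = -0.5429 VAR.
Step 9 — Apparent power: |S| = 0.5782 VA.
Step 10 — Power factor: PF = P/|S| = 0.3438 (leading).

(a) P = 0.1988 W  (b) Q = -0.5429 VAR  (c) S = 0.5782 VA  (d) PF = 0.3438 (leading)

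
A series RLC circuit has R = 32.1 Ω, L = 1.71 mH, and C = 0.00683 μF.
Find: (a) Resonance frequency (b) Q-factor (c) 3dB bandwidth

Step 1 — Resonance condition Im(Z)=0 gives ω₀ = 1/√(LC).
Step 2 — ω₀ = 1/√(0.00171·6.83e-09) = 2.926e+05 rad/s.
Step 3 — f₀ = ω₀/(2π) = 4.657e+04 Hz.
Step 4 — Series Q: Q = ω₀L/R = 2.926e+05·0.00171/32.1 = 15.59.
Step 5 — 3dB bandwidth: Δω = ω₀/Q = 1.877e+04 rad/s; BW = Δω/(2π) = 2988 Hz.

(a) f₀ = 4.657e+04 Hz  (b) Q = 15.59  (c) BW = 2988 Hz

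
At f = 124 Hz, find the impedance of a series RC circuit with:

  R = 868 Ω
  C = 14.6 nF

Step 1 — Angular frequency: ω = 2π·f = 2π·124 = 779.1 rad/s.
Step 2 — Component impedances:
  R: Z = R = 868 Ω
  C: Z = 1/(jωC) = -j/(ω·C) = 0 - j8.791e+04 Ω
Step 3 — Series combination: Z_total = R + C = 868 - j8.791e+04 Ω = 8.792e+04∠-89.4° Ω.

Z = 868 - j8.791e+04 Ω = 8.792e+04∠-89.4° Ω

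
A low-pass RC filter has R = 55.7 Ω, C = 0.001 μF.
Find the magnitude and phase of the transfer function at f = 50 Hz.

Step 1 — Angular frequency: ω = 2π·50 = 314.2 rad/s.
Step 2 — Transfer function: H(jω) = 1/(1 + jωRC).
Step 3 — Denominator: 1 + jωRC = 1 + j·314.2·55.7·1e-09 = 1 + j1.75e-05.
Step 4 — H = 1 - j1.75e-05.
Step 5 — Magnitude: |H| = 1 (-0.0 dB); phase: φ = -0.0°.

|H| = 1 (-0.0 dB), φ = -0.0°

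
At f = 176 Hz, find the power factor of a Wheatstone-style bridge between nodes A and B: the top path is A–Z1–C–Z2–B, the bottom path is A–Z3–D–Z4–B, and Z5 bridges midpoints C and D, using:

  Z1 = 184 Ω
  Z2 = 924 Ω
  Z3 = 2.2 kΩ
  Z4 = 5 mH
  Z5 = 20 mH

Step 1 — Angular frequency: ω = 2π·f = 2π·176 = 1106 rad/s.
Step 2 — Component impedances:
  Z1: Z = R = 184 Ω
  Z2: Z = R = 924 Ω
  Z3: Z = R = 2200 Ω
  Z4: Z = jωL = j·1106·0.005 = 0 + j5.529 Ω
  Z5: Z = jωL = j·1106·0.02 = 0 + j22.12 Ω
Step 3 — Bridge requires nodal analysis (the Z5 bridge couples midpoints C and D, so the two paths cannot be reduced to a simple series/parallel combination). Setting node B to ground and injecting 1 A at node A, the 3-node admittance system at A, C, D solves to V_A = Z_AB = 170.7 + j24.33 Ω = 172.4∠8.1° Ω.
Step 4 — Power factor: PF = cos(φ) = Re(Z)/|Z| = 170.7/172.43 = 0.99.
Step 5 — Type: Im(Z) = 24.33 ⇒ lagging (phase φ = 8.1°).

PF = 0.99 (lagging, φ = 8.1°)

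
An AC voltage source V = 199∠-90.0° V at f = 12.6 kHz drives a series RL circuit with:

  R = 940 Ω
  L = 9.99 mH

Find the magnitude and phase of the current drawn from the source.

Step 1 — Angular frequency: ω = 2π·f = 2π·1.26e+04 = 7.917e+04 rad/s.
Step 2 — Component impedances:
  R: Z = R = 940 Ω
  L: Z = jωL = j·7.917e+04·0.00999 = 0 + j790.9 Ω
Step 3 — Series combination: Z_total = R + L = 940 + j790.9 Ω = 1228∠40.1° Ω.
Step 4 — Source phasor: V = 199∠-90.0° V = 0 - j199 V.
Step 5 — Ohm's law: I = V / Z_total = (0 - j199) / (940 + j790.9) = -0.1043 - j0.124 A.
Step 6 — Convert to polar: |I| = 0.162 A, ∠I = -130.1°.

I = 0.162∠-130.1° A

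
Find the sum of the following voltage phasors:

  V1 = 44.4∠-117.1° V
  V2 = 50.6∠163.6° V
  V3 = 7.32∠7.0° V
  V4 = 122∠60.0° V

Step 1 — Convert each phasor to rectangular form:
  V1 = 44.4·(cos(-117.1°) + j·sin(-117.1°)) = -20.23 - j39.53 V
  V2 = 50.6·(cos(163.6°) + j·sin(163.6°)) = -48.54 + j14.29 V
  V3 = 7.32·(cos(7.0°) + j·sin(7.0°)) = 7.265 + j0.8921 V
  V4 = 122·(cos(60.0°) + j·sin(60.0°)) = 61 + j105.7 V
Step 2 — Sum components: V_total = -0.502 + j81.31 V.
Step 3 — Convert to polar: |V_total| = 81.31 V, ∠V_total = 90.4°.

V_total = 81.31∠90.4° V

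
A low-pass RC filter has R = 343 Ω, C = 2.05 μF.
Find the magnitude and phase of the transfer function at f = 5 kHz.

Step 1 — Angular frequency: ω = 2π·5000 = 3.142e+04 rad/s.
Step 2 — Transfer function: H(jω) = 1/(1 + jωRC).
Step 3 — Denominator: 1 + jωRC = 1 + j·3.142e+04·343·2.05e-06 = 1 + j22.09.
Step 4 — H = 0.002045 - j0.04518.
Step 5 — Magnitude: |H| = 0.04522 (-26.9 dB); phase: φ = -87.4°.

|H| = 0.04522 (-26.9 dB), φ = -87.4°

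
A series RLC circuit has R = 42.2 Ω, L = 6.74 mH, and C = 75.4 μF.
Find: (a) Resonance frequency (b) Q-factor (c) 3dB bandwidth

Step 1 — Resonance: ω₀ = 1/√(LC) = 1/√(0.00674·7.54e-05) = 1403 rad/s.
Step 2 — f₀ = ω₀/(2π) = 223.3 Hz.
Step 3 — Series Q: Q = ω₀L/R = 1403·0.00674/42.2 = 0.224.
Step 4 — Bandwidth: Δω = ω₀/Q = 6261 rad/s; BW = Δω/(2π) = 996.5 Hz.

(a) f₀ = 223.3 Hz  (b) Q = 0.224  (c) BW = 996.5 Hz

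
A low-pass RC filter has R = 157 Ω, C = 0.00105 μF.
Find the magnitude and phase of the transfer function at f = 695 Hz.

Step 1 — Angular frequency: ω = 2π·695 = 4367 rad/s.
Step 2 — Transfer function: H(jω) = 1/(1 + jωRC).
Step 3 — Denominator: 1 + jωRC = 1 + j·4367·157·1.05e-09 = 1 + j0.0007199.
Step 4 — H = 1 - j0.0007199.
Step 5 — Magnitude: |H| = 1 (-0.0 dB); phase: φ = -0.0°.

|H| = 1 (-0.0 dB), φ = -0.0°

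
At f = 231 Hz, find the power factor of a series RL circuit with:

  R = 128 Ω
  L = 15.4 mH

Step 1 — Angular frequency: ω = 2π·f = 2π·231 = 1451 rad/s.
Step 2 — Component impedances:
  R: Z = R = 128 Ω
  L: Z = jωL = j·1451·0.0154 = 0 + j22.35 Ω
Step 3 — Series combination: Z_total = R + L = 128 + j22.35 Ω = 129.9∠9.9° Ω.
Step 4 — Power factor: PF = cos(φ) = Re(Z)/|Z| = 128/129.94 = 0.9851.
Step 5 — Type: Im(Z) = 22.35 ⇒ lagging (phase φ = 9.9°).

PF = 0.9851 (lagging, φ = 9.9°)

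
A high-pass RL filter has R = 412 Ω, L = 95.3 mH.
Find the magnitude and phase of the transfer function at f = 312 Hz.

Step 1 — Angular frequency: ω = 2π·312 = 1960 rad/s.
Step 2 — Transfer function: H(jω) = jωL/(R + jωL).
Step 3 — Numerator jωL = j·186.8; denominator R + jωL = 412 + j186.8.
Step 4 — H = 0.1705 + j0.3761.
Step 5 — Magnitude: |H| = 0.413 (-7.7 dB); phase: φ = 65.6°.

|H| = 0.413 (-7.7 dB), φ = 65.6°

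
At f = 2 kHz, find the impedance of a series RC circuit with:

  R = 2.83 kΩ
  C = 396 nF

Step 1 — Angular frequency: ω = 2π·f = 2π·2000 = 1.257e+04 rad/s.
Step 2 — Component impedances:
  R: Z = R = 2830 Ω
  C: Z = 1/(jωC) = -j/(ω·C) = 0 - j201 Ω
Step 3 — Series combination: Z_total = R + C = 2830 - j201 Ω = 2837∠-4.1° Ω.

Z = 2830 - j201 Ω = 2837∠-4.1° Ω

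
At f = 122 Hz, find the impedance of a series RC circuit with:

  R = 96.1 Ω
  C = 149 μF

Step 1 — Angular frequency: ω = 2π·f = 2π·122 = 766.5 rad/s.
Step 2 — Component impedances:
  R: Z = R = 96.1 Ω
  C: Z = 1/(jωC) = -j/(ω·C) = 0 - j8.755 Ω
Step 3 — Series combination: Z_total = R + C = 96.1 - j8.755 Ω = 96.5∠-5.2° Ω.

Z = 96.1 - j8.755 Ω = 96.5∠-5.2° Ω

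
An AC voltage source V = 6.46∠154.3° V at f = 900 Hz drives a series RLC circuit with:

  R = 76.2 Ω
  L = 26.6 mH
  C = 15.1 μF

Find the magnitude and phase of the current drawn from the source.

Step 1 — Angular frequency: ω = 2π·f = 2π·900 = 5655 rad/s.
Step 2 — Component impedances:
  R: Z = R = 76.2 Ω
  L: Z = jωL = j·5655·0.0266 = 0 + j150.4 Ω
  C: Z = 1/(jωC) = -j/(ω·C) = 0 - j11.71 Ω
Step 3 — Series combination: Z_total = R + L + C = 76.2 + j138.7 Ω = 158.3∠61.2° Ω.
Step 4 — Source phasor: V = 6.46∠154.3° V = -5.821 + j2.801 V.
Step 5 — Ohm's law: I = V / Z_total = (-5.821 + j2.801) / (76.2 + j138.7) = -0.002195 + j0.04076 A.
Step 6 — Convert to polar: |I| = 0.04082 A, ∠I = 93.1°.

I = 0.04082∠93.1° A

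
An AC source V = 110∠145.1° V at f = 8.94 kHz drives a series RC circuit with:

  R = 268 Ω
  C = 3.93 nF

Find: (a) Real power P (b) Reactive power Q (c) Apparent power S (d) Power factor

Step 1 — Angular frequency: ω = 2π·f = 2π·8940 = 5.617e+04 rad/s.
Step 2 — Component impedances:
  R: Z = R = 268 Ω
  C: Z = 1/(jωC) = -j/(ω·C) = 0 - j4530 Ω
Step 3 — Series combination: Z_total = R + C = 268 - j4530 Ω = 4538∠-86.6° Ω.
Step 4 — Source phasor: V = 110∠145.1° V = -90.22 + j62.94 V.
Step 5 — Current: I = V / Z = -0.01502 - j0.01903 A = 0.02424∠-128.3° A.
Step 6 — Complex power: S = V·I* = 0.1575 - j2.662 VA.
Step 7 — Real power: P = Re(S) = 0.1575 W.
Step 8 — Reactive power: Q = Im(S) = -2.662 VAR.
Step 9 — Apparent power: |S| = 2.666 VA.
Step 10 — Power factor: PF = P/|S| = 0.05906 (leading).

(a) P = 0.1575 W  (b) Q = -2.662 VAR  (c) S = 2.666 VA  (d) PF = 0.05906 (leading)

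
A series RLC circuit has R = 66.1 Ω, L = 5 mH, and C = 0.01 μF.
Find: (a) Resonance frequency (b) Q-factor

Step 1 — Resonance condition Im(Z)=0 gives ω₀ = 1/√(LC).
Step 2 — ω₀ = 1/√(0.005·1e-08) = 1.414e+05 rad/s.
Step 3 — f₀ = ω₀/(2π) = 2.251e+04 Hz.
Step 4 — Series Q: Q = ω₀L/R = 1.414e+05·0.005/66.1 = 10.7.

(a) f₀ = 2.251e+04 Hz  (b) Q = 10.7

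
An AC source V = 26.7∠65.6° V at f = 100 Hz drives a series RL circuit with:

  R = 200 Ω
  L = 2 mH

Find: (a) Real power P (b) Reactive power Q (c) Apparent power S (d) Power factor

Step 1 — Angular frequency: ω = 2π·f = 2π·100 = 628.3 rad/s.
Step 2 — Component impedances:
  R: Z = R = 200 Ω
  L: Z = jωL = j·628.3·0.002 = 0 + j1.257 Ω
Step 3 — Series combination: Z_total = R + L = 200 + j1.257 Ω = 200∠0.4° Ω.
Step 4 — Source phasor: V = 26.7∠65.6° V = 11.03 + j24.32 V.
Step 5 — Current: I = V / Z = 0.05591 + j0.1212 A = 0.1335∠65.2° A.
Step 6 — Complex power: S = V·I* = 3.564 + j0.0224 VA.
Step 7 — Real power: P = Re(S) = 3.564 W.
Step 8 — Reactive power: Q = Im(S) = 0.0224 VAR.
Step 9 — Apparent power: |S| = 3.564 VA.
Step 10 — Power factor: PF = P/|S| = 1 (lagging).

(a) P = 3.564 W  (b) Q = 0.0224 VAR  (c) S = 3.564 VA  (d) PF = 1 (lagging)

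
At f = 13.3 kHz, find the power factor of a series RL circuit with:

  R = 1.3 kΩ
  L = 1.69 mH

Step 1 — Angular frequency: ω = 2π·f = 2π·1.33e+04 = 8.357e+04 rad/s.
Step 2 — Component impedances:
  R: Z = R = 1300 Ω
  L: Z = jωL = j·8.357e+04·0.00169 = 0 + j141.2 Ω
Step 3 — Series combination: Z_total = R + L = 1300 + j141.2 Ω = 1308∠6.2° Ω.
Step 4 — Power factor: PF = cos(φ) = Re(Z)/|Z| = 1300/1307.6 = 0.9942.
Step 5 — Type: Im(Z) = 141.2 ⇒ lagging (phase φ = 6.2°).

PF = 0.9942 (lagging, φ = 6.2°)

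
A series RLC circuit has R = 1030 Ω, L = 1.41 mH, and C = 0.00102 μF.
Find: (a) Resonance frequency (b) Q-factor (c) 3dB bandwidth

Step 1 — Resonance: ω₀ = 1/√(LC) = 1/√(0.00141·1.02e-09) = 8.339e+05 rad/s.
Step 2 — f₀ = ω₀/(2π) = 1.327e+05 Hz.
Step 3 — Series Q: Q = ω₀L/R = 8.339e+05·0.00141/1030 = 1.141.
Step 4 — Bandwidth: Δω = ω₀/Q = 7.305e+05 rad/s; BW = Δω/(2π) = 1.163e+05 Hz.

(a) f₀ = 1.327e+05 Hz  (b) Q = 1.141  (c) BW = 1.163e+05 Hz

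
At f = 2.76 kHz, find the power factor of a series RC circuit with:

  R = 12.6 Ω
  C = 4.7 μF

Step 1 — Angular frequency: ω = 2π·f = 2π·2760 = 1.734e+04 rad/s.
Step 2 — Component impedances:
  R: Z = R = 12.6 Ω
  C: Z = 1/(jωC) = -j/(ω·C) = 0 - j12.27 Ω
Step 3 — Series combination: Z_total = R + C = 12.6 - j12.27 Ω = 17.59∠-44.2° Ω.
Step 4 — Power factor: PF = cos(φ) = Re(Z)/|Z| = 12.6/17.5867 = 0.7165.
Step 5 — Type: Im(Z) = -12.27 ⇒ leading (phase φ = -44.2°).

PF = 0.7165 (leading, φ = -44.2°)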